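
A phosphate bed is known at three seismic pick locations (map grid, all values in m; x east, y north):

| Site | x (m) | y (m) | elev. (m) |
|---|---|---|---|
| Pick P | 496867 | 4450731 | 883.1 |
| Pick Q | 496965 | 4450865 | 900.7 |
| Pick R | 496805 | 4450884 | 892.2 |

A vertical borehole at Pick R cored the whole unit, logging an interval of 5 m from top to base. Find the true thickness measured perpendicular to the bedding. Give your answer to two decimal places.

Let the plane be z = a·x + b·y + c.
Pick Q−Pick P: 98a + 134b = 17.6;  Pick R−Pick P: −62a + 153b = 9.1.
Solving gives a = 0.06323, b = 0.08510.
|∇z| = √(a²+b²) = 0.10602, so dip δ = arctan(0.10602) = 6.05°.
True thickness = vertical thickness × cos δ = 5 × cos 6.05° = 4.97 m.

4.97 m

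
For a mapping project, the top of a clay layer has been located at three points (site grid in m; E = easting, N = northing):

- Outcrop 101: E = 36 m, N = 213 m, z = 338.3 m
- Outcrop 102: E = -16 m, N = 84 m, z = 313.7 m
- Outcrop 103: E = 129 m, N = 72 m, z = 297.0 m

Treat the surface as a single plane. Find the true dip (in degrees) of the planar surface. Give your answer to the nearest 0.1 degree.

14.0°

Let the plane be z = a·E + b·N + c.
Outcrop 102−Outcrop 101: −52a − 129b = −24.6;  Outcrop 103−Outcrop 101: 93a − 141b = −41.3.
Solving gives a = −0.09618, b = 0.22947.
Gradient magnitude |∇z| = √(a² + b²) = √(0.00925 + 0.05266) = 0.24881.
True dip = arctan(0.24881) = 14.0°, dipping toward SSE (azimuth ≈ 157°).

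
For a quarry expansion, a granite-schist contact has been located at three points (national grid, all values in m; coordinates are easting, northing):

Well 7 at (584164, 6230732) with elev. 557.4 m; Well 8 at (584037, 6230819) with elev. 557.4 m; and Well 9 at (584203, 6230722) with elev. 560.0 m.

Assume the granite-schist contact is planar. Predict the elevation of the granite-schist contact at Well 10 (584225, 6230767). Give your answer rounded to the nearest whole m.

569 m

Two edge vectors: Well 7→Well 8 = (-127, 87, 0), Well 7→Well 9 = (39, -10, 2.6).
Normal n = (Well 7→Well 8) × (Well 7→Well 9) = (226.2, 330.2, -2123).
So ∂z/∂easting = −n_x/n_z = 0.10654734 and ∂z/∂northing = −n_y/n_z = 0.15553462.
Intercept c from Well 7: 557.4 − 62241.12 − 969094.54 = −1030778.26.
At (584225, 6230767): z = 62247.6 + 969100.0 − 1030778.26 = 569.3 m.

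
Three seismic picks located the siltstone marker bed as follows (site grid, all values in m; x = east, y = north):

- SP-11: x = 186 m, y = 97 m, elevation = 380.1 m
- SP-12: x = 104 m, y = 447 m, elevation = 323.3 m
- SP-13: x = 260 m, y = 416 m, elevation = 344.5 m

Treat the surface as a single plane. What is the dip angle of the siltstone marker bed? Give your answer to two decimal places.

9.91°

Two edge vectors: SP-11→SP-12 = (-82, 350, -56.8), SP-11→SP-13 = (74, 319, -35.6).
Normal n = (SP-11→SP-12) × (SP-11→SP-13) = (5659.2, -7122.4, -52058).
So ∂z/∂x = −n_x/n_z = 0.10871 and ∂z/∂y = −n_y/n_z = −0.13682.
Gradient magnitude |∇z| = √(a² + b²) = √(0.01182 + 0.01872) = 0.17475.
True dip = arctan(0.17475) = 9.91°, dipping toward NW (azimuth ≈ 322°).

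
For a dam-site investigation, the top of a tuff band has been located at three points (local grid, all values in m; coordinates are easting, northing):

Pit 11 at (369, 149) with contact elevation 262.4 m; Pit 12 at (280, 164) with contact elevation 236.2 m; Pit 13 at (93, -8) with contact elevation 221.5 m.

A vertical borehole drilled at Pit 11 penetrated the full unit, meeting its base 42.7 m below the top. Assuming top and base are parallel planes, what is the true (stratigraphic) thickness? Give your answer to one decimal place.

40.6 m

Two edge vectors: Pit 11→Pit 12 = (-89, 15, -26.2), Pit 11→Pit 13 = (-276, -157, -40.9).
Normal n = (Pit 11→Pit 12) × (Pit 11→Pit 13) = (-4726.9, 3591.1, 18113).
So ∂z/∂easting = −n_x/n_z = 0.26097 and ∂z/∂northing = −n_y/n_z = −0.19826.
|∇z| = √(a²+b²) = 0.32774, so dip δ = arctan(0.32774) = 18.15°.
True thickness = vertical thickness × cos δ = 42.7 × cos 18.15° = 40.6 m.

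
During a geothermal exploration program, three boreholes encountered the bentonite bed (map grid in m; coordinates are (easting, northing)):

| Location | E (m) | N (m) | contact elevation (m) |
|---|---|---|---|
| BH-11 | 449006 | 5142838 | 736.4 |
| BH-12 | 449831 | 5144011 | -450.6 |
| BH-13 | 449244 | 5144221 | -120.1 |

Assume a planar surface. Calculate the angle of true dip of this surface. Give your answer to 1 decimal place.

41.6°

Two edge vectors: BH-11→BH-12 = (825, 1173, -1187), BH-11→BH-13 = (238, 1383, -856.5).
Normal n = (BH-11→BH-12) × (BH-11→BH-13) = (636946.5, 424106.5, 861801).
So ∂z/∂E = −n_x/n_z = −0.73909 and ∂z/∂N = −n_y/n_z = −0.49212.
Gradient magnitude |∇z| = √(a² + b²) = √(0.54625 + 0.24218) = 0.88794.
True dip = arctan(0.88794) = 41.6°, dipping toward ENE (azimuth ≈ 056°).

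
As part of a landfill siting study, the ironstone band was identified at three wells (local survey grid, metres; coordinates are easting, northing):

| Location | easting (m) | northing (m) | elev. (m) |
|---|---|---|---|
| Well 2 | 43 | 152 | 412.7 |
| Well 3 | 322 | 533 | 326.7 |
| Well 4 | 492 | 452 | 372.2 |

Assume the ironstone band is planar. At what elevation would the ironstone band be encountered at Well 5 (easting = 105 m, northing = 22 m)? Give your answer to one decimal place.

460.7 m

Let the plane be z = a·easting + b·northing + c.
Well 3−Well 2: 279a + 381b = −86;  Well 4−Well 2: 449a + 300b = −40.5.
Solving gives a = 0.11869, b = −0.31263.
Then c = 412.7 − a·43 − b·152 = 455.12.
At (105, 22): z = 12.5 − 6.9 + 455.12 = 460.7 m.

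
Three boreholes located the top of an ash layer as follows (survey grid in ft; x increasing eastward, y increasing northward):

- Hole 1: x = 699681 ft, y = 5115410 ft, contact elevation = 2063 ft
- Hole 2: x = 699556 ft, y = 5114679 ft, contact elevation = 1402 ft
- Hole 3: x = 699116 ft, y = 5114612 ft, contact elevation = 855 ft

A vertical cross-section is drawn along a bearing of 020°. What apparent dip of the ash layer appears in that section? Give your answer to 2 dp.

Let the plane be z = a·x + b·y + c.
Hole 2−Hole 1: −125a − 731b = −661;  Hole 3−Hole 1: −565a − 798b = −1208.
Solving gives a = 1.13505, b = 0.71015.
Unit vector along 020° is (sin 20°, cos 20°) = (0.3420, 0.9397).
Slope in that direction = a·(0.3420) + b·(0.9397) = 1.05553.
Apparent dip = arctan|1.05553| = 46.55° (true dip is 53.2°, so apparent ≤ true as expected).

46.55°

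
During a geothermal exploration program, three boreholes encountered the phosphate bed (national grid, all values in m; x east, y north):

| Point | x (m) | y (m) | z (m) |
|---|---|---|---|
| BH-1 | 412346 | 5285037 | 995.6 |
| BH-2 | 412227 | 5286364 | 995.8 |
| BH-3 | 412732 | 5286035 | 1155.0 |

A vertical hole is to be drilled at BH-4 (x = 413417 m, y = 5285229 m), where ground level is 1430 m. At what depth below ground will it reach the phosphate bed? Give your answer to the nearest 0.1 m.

69.9 m

Two edge vectors: BH-1→BH-2 = (-119, 1327, 0.2), BH-1→BH-3 = (386, 998, 159.4).
Normal n = (BH-1→BH-2) × (BH-1→BH-3) = (211324.2, 19045.8, -630984).
So ∂z/∂x = −n_x/n_z = 0.334912137 and ∂z/∂y = −n_y/n_z = 0.030184284.
Intercept c from BH-1: 995.6 − 138099.68 − 159525.06 = −296629.14.
At (413417, 5285229): z_contact = 138458.37 + 159530.85 − 296629.14 = 1360.09 m.
Depth below ground = 1430 − 1360.09 = 69.9 m.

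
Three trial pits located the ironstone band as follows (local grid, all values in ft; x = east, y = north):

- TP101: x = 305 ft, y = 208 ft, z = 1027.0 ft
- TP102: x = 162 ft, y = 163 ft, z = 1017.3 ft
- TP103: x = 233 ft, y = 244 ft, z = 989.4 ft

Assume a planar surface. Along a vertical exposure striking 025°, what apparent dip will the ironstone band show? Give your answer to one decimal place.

21.9°

Two edge vectors: TP101→TP102 = (-143, -45, -9.7), TP101→TP103 = (-72, 36, -37.6).
Normal n = (TP101→TP102) × (TP101→TP103) = (2041.2, -4678.4, -8388).
So ∂z/∂x = −n_x/n_z = 0.24335 and ∂z/∂y = −n_y/n_z = −0.55775.
Unit vector along 025° is (sin 25°, cos 25°) = (0.4226, 0.9063).
Slope in that direction = a·(0.4226) + b·(0.9063) = −0.40265.
Apparent dip = arctan|0.40265| = 21.9° (true dip is 31.3°, so apparent ≤ true as expected).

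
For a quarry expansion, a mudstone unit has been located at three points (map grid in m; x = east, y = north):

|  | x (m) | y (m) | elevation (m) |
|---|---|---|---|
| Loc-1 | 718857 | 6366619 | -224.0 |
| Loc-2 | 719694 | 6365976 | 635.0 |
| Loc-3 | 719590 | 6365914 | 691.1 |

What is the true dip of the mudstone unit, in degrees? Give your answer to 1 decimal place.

49.2°

Two edge vectors: Loc-1→Loc-2 = (837, -643, 859), Loc-1→Loc-3 = (733, -705, 915.1).
Normal n = (Loc-1→Loc-2) × (Loc-1→Loc-3) = (17185.7, -136291.7, -118766).
So ∂z/∂x = −n_x/n_z = 0.14470 and ∂z/∂y = −n_y/n_z = −1.14756.
Gradient magnitude |∇z| = √(a² + b²) = √(0.02094 + 1.31691) = 1.15665.
True dip = arctan(1.15665) = 49.2°, dipping toward N (azimuth ≈ 353°).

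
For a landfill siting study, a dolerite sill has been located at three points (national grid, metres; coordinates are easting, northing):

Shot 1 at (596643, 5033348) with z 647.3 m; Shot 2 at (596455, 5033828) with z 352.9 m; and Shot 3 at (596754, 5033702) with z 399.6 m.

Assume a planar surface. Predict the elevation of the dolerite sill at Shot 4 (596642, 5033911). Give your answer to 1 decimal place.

Two edge vectors: Shot 1→Shot 2 = (-188, 480, -294.4), Shot 1→Shot 3 = (111, 354, -247.7).
Normal n = (Shot 1→Shot 2) × (Shot 1→Shot 3) = (-14678.4, -79246, -119832).
So ∂z/∂easting = −n_x/n_z = −0.122491488 and ∂z/∂northing = −n_y/n_z = −0.661309166.
Intercept c from Shot 1: 647.3 + 73083.69 + 3328599.17 = 3402330.16.
At (596642, 5033911): z = −73083.6 − 3328971.5 + 3402330.16 = 275.1 m.

275.1 m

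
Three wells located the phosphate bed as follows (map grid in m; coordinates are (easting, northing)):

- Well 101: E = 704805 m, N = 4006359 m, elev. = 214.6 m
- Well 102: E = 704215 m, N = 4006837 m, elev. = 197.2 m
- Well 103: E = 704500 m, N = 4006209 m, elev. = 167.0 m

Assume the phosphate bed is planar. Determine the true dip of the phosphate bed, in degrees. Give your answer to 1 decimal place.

Let the plane be z = a·E + b·N + c.
Well 102−Well 101: −590a + 478b = −17.4;  Well 103−Well 101: −305a − 150b = −47.6.
Solving gives a = 0.10825, b = 0.09722.
Gradient magnitude |∇z| = √(a² + b²) = √(0.01172 + 0.00945) = 0.14550.
True dip = arctan(0.14550) = 8.3°, dipping toward SW (azimuth ≈ 228°).

8.3°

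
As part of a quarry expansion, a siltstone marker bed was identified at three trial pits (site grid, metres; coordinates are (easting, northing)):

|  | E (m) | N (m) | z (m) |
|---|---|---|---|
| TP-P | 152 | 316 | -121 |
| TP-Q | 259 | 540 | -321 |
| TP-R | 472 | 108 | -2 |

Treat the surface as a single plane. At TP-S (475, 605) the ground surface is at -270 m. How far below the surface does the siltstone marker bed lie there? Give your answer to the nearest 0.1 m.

138.5 m

Let the plane be z = a·E + b·N + c.
TP-Q−TP-P: 107a + 224b = −200;  TP-R−TP-P: 320a − 208b = 119.
Solving gives a = −0.15909, b = −0.81686.
Then c = -121 − a·152 − b·316 = 161.31.
At (475, 605): z_contact = −75.57 − 494.20 + 161.31 = -408.46 m.
Depth below ground = -270 − (-408.46) = 138.5 m.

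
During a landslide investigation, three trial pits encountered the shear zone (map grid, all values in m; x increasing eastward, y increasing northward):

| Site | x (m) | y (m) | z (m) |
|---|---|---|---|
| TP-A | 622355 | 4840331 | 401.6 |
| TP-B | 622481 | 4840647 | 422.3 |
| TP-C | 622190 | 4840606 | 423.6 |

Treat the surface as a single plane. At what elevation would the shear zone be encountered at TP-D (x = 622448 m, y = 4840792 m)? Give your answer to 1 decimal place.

433.1 m

Let the plane be z = a·x + b·y + c.
TP-B−TP-A: 126a + 316b = 20.7;  TP-C−TP-A: −165a + 275b = 22.
Solving gives a = −0.014512041, b = 0.071292776.
Then c = 401.6 − a·622355 − b·4840331 = −335647.39.
At (622448, 4840792): z = −9033.0 + 345113.5 − 335647.39 = 433.1 m.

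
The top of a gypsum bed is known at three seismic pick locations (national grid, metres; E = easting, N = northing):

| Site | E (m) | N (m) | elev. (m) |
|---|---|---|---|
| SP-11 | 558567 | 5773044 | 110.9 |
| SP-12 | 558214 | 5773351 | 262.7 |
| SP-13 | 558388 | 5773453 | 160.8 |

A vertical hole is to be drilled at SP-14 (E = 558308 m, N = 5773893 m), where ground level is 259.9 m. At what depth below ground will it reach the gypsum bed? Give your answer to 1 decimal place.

Let the plane be z = a·E + b·N + c.
SP-12−SP-11: −353a + 307b = 151.8;  SP-13−SP-11: −179a + 409b = 49.9.
Solving gives a = −0.522979290, b = −0.106878467.
Then c = 110.9 − a·558567 − b·5773044 = 909243.96.
At (558308, 5773893): z_contact = −291983.52 − 617104.83 + 909243.96 = 155.61 m.
Depth below ground = 259.9 − 155.61 = 104.3 m.

104.3 m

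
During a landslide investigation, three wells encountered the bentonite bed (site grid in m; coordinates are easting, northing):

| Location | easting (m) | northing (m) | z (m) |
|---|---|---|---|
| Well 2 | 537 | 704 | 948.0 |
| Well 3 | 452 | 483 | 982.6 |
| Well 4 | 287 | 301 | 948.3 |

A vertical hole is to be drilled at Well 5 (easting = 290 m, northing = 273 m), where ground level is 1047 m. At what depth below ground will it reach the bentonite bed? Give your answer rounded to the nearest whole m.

Let the plane be z = a·easting + b·northing + c.
Well 3−Well 2: −85a − 221b = 34.6;  Well 4−Well 2: −250a − 403b = 0.3.
Solving gives a = 0.66099, b = −0.41079.
Then c = 948 − a·537 − b·704 = 882.24.
At (290, 273): z_contact = 191.7 − 112.1 + 882.24 = 961.8 m.
Depth below ground = 1047 − 961.8 = 85 m.

85 m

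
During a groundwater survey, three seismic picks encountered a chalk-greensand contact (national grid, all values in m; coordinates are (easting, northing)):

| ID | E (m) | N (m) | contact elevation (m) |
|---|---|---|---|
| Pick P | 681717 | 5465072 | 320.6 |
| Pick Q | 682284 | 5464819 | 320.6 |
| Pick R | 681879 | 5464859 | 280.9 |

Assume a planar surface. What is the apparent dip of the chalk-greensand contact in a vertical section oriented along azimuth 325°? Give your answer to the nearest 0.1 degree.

Let the plane be z = a·E + b·N + c.
Pick Q−Pick P: 567a − 253b = 0;  Pick R−Pick P: 162a − 213b = −39.7.
Solving gives a = 0.12589, b = 0.28213.
Unit vector along 325° is (sin 325°, cos 325°) = (-0.5736, 0.8192).
Slope in that direction = a·(-0.5736) + b·(0.8192) = 0.15890.
Apparent dip = arctan|0.15890| = 9.0° (true dip is 17.2°, so apparent ≤ true as expected).

9.0°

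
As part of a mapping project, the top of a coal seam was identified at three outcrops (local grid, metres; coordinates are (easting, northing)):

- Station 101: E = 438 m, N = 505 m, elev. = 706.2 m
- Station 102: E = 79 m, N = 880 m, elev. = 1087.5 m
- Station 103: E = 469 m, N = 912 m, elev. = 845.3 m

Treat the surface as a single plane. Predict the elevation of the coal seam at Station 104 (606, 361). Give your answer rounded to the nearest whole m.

Let the plane be z = a·E + b·N + c.
Station 102−Station 101: −359a + 375b = 381.3;  Station 103−Station 101: 31a + 407b = 139.1.
Solving gives a = −0.65315, b = 0.39152.
Then c = 706.2 − a·438 − b·505 = 794.56.
At (606, 361): z = −395.8 + 141.3 + 794.56 = 540.1 m.

540 m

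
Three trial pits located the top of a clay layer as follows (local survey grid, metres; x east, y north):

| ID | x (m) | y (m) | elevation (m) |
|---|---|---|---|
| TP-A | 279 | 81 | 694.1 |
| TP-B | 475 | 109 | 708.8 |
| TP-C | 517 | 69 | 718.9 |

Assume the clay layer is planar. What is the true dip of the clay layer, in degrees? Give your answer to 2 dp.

10.17°

Two edge vectors: TP-A→TP-B = (196, 28, 14.7), TP-A→TP-C = (238, -12, 24.8).
Normal n = (TP-A→TP-B) × (TP-A→TP-C) = (870.8, -1362.2, -9016).
So ∂z/∂x = −n_x/n_z = 0.09658 and ∂z/∂y = −n_y/n_z = −0.15109.
Gradient magnitude |∇z| = √(a² + b²) = √(0.00933 + 0.02283) = 0.17932.
True dip = arctan(0.17932) = 10.17°, dipping toward NNW (azimuth ≈ 327°).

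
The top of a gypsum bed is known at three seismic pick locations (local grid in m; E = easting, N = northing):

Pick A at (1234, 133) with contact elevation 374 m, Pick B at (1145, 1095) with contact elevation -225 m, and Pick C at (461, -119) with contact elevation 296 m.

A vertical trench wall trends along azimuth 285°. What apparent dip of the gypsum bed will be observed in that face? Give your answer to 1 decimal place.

23.7°

Two edge vectors: Pick A→Pick B = (-89, 962, -599), Pick A→Pick C = (-773, -252, -78).
Normal n = (Pick A→Pick B) × (Pick A→Pick C) = (-225984, 456085, 766054).
So ∂z/∂E = −n_x/n_z = 0.29500 and ∂z/∂N = −n_y/n_z = −0.59537.
Unit vector along 285° is (sin 285°, cos 285°) = (-0.9659, 0.2588).
Slope in that direction = a·(-0.9659) + b·(0.2588) = −0.43904.
Apparent dip = arctan|0.43904| = 23.7° (true dip is 33.6°, so apparent ≤ true as expected).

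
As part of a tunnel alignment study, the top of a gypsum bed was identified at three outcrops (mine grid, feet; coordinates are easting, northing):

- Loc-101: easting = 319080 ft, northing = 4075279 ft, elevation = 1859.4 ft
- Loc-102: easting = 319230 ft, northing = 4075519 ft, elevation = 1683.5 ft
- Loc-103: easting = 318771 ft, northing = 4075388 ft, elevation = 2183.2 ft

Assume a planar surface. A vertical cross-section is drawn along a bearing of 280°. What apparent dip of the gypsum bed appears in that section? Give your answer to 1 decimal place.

Let the plane be z = a·easting + b·northing + c.
Loc-102−Loc-101: 150a + 240b = −175.9;  Loc-103−Loc-101: −309a + 109b = 323.8.
Solving gives a = −1.07044, b = −0.06389.
Unit vector along 280° is (sin 280°, cos 280°) = (-0.9848, 0.1736).
Slope in that direction = a·(-0.9848) + b·(0.1736) = 1.04308.
Apparent dip = arctan|1.04308| = 46.2° (true dip is 47.0°, so apparent ≤ true as expected).

46.2°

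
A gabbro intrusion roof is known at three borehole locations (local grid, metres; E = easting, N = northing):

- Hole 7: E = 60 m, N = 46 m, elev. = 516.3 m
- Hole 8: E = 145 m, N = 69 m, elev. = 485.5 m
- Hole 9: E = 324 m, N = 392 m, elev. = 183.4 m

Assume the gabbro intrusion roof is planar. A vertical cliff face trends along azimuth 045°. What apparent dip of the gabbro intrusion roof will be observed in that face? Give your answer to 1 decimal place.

Let the plane be z = a·E + b·N + c.
Hole 8−Hole 7: 85a + 23b = −30.8;  Hole 9−Hole 7: 264a + 346b = −332.9.
Solving gives a = −0.12855, b = −0.86405.
Unit vector along 045° is (sin 45°, cos 45°) = (0.7071, 0.7071).
Slope in that direction = a·(0.7071) + b·(0.7071) = −0.70188.
Apparent dip = arctan|0.70188| = 35.1° (true dip is 41.1°, so apparent ≤ true as expected).

35.1°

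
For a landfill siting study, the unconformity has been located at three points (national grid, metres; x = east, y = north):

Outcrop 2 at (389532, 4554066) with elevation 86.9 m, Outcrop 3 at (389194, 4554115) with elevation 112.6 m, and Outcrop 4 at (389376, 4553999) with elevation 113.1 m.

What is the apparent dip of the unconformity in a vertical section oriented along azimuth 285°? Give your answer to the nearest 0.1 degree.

Let the plane be z = a·x + b·y + c.
Outcrop 3−Outcrop 2: −338a + 49b = 25.7;  Outcrop 4−Outcrop 2: −156a − 67b = 26.2.
Solving gives a = −0.09923, b = −0.16000.
Unit vector along 285° is (sin 285°, cos 285°) = (-0.9659, 0.2588).
Slope in that direction = a·(-0.9659) + b·(0.2588) = 0.05444.
Apparent dip = arctan|0.05444| = 3.1° (true dip is 10.7°, so apparent ≤ true as expected).

3.1°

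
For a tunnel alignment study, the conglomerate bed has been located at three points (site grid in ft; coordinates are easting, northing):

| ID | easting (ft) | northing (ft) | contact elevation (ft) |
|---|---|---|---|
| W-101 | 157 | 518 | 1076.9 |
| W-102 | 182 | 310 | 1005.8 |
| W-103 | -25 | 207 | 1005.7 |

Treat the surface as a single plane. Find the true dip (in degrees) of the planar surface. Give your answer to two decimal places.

19.80°

Two edge vectors: W-101→W-102 = (25, -208, -71.1), W-101→W-103 = (-182, -311, -71.2).
Normal n = (W-101→W-102) × (W-101→W-103) = (-7302.5, 14720.2, -45631).
So ∂z/∂easting = −n_x/n_z = −0.16003 and ∂z/∂northing = −n_y/n_z = 0.32259.
Gradient magnitude |∇z| = √(a² + b²) = √(0.02561 + 0.10407) = 0.36011.
True dip = arctan(0.36011) = 19.80°, dipping toward SSE (azimuth ≈ 154°).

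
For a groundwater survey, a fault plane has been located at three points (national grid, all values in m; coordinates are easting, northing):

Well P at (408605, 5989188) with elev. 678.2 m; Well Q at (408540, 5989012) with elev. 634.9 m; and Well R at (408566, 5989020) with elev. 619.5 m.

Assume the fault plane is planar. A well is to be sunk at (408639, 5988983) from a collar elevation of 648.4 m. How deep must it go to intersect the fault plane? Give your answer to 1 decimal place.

103.3 m

Two edge vectors: Well P→Well Q = (-65, -176, -43.3), Well P→Well R = (-39, -168, -58.7).
Normal n = (Well P→Well Q) × (Well P→Well R) = (3056.8, -2126.8, 4056).
So ∂z/∂easting = −n_x/n_z = −0.753648915 and ∂z/∂northing = −n_y/n_z = 0.524358974.
Intercept c from Well P: 678.2 + 307944.71 − 3140484.48 = −2831861.56.
At (408639, 5988983): z_contact = −307970.34 + 3140376.98 − 2831861.56 = 545.08 m.
Depth below ground = 648.4 − 545.08 = 103.3 m.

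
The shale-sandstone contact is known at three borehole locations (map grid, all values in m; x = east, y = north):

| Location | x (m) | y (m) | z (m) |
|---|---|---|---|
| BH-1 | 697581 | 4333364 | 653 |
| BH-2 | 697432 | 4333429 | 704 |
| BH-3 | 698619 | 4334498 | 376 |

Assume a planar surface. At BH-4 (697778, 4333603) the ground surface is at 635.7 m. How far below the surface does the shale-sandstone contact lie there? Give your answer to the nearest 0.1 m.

Let the plane be z = a·x + b·y + c.
BH-2−BH-1: −149a + 65b = 51;  BH-3−BH-1: 1038a + 1134b = −277.
Solving gives a = −0.320759106, b = 0.049336818.
Then c = 653 − a·697581 − b·4333364 = 10614.07.
At (697778, 4333603): z_contact = −223818.65 + 213806.18 + 10614.07 = 601.60 m.
Depth below ground = 635.7 − 601.60 = 34.1 m.

34.1 m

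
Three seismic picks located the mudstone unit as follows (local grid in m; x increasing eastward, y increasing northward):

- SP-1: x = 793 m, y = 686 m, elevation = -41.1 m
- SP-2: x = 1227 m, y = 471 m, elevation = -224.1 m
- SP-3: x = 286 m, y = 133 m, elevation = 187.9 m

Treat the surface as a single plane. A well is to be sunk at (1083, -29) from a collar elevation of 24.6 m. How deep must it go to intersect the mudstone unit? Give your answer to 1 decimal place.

177.2 m

Two edge vectors: SP-1→SP-2 = (434, -215, -183), SP-1→SP-3 = (-507, -553, 229).
Normal n = (SP-1→SP-2) × (SP-1→SP-3) = (-150434, -6605, -349007).
So ∂z/∂x = −n_x/n_z = −0.431034 and ∂z/∂y = −n_y/n_z = −0.018925.
Intercept c from SP-1: -41.1 + 341.81 + 12.98 = 313.69.
At (1083, -29): z_contact = −466.81 + 0.55 + 313.69 = -152.57 m.
Depth below ground = 24.6 − (-152.57) = 177.2 m.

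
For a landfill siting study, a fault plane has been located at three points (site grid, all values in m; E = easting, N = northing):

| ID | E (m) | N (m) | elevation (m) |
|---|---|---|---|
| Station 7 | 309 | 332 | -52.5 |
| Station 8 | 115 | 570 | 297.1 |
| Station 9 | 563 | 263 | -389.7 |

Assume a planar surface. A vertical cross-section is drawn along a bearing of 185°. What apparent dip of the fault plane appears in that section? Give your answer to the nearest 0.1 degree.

21.4°

Let the plane be z = a·E + b·N + c.
Station 8−Station 7: −194a + 238b = 349.6;  Station 9−Station 7: 254a − 69b = −337.2.
Solving gives a = −1.19261, b = 0.49678.
Unit vector along 185° is (sin 185°, cos 185°) = (-0.0872, -0.9962).
Slope in that direction = a·(-0.0872) + b·(-0.9962) = −0.39095.
Apparent dip = arctan|0.39095| = 21.4° (true dip is 52.3°, so apparent ≤ true as expected).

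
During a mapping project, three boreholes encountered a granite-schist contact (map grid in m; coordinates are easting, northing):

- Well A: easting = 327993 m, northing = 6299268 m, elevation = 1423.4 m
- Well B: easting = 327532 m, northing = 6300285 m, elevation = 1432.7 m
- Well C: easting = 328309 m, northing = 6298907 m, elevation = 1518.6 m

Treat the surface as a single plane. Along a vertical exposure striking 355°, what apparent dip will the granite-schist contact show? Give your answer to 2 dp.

Two edge vectors: Well A→Well B = (-461, 1017, 9.3), Well A→Well C = (316, -361, 95.2).
Normal n = (Well A→Well B) × (Well A→Well C) = (100175.7, 46826, -154951).
So ∂z/∂easting = −n_x/n_z = 0.64650 and ∂z/∂northing = −n_y/n_z = 0.30220.
Unit vector along 355° is (sin 355°, cos 355°) = (-0.0872, 0.9962).
Slope in that direction = a·(-0.0872) + b·(0.9962) = 0.24470.
Apparent dip = arctan|0.24470| = 13.75° (true dip is 35.5°, so apparent ≤ true as expected).

13.75°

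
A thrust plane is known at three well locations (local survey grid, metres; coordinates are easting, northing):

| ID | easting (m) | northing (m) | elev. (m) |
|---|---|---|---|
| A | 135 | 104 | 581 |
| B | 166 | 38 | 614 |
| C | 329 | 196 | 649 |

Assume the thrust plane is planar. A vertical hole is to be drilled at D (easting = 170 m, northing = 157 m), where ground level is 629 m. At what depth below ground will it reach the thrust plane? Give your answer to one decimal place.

Two edge vectors: A→B = (31, -66, 33), A→C = (194, 92, 68).
Normal n = (A→B) × (A→C) = (-7524, 4294, 15656).
So ∂z/∂easting = −n_x/n_z = 0.48058 and ∂z/∂northing = −n_y/n_z = −0.27427.
Intercept c from A: 581 − 64.88 + 28.52 = 544.65.
At (170, 157): z_contact = 81.70 − 43.06 + 544.65 = 583.28 m.
Depth below ground = 629 − 583.28 = 45.7 m.

45.7 m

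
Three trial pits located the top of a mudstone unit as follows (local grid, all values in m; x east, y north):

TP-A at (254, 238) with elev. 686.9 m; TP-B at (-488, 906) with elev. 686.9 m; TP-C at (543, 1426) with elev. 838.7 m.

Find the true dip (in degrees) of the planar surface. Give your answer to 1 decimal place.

Let the plane be z = a·x + b·y + c.
TP-B−TP-A: −742a + 668b = 0;  TP-C−TP-A: 289a + 1188b = 151.8.
Solving gives a = 0.09437, b = 0.10482.
Gradient magnitude |∇z| = √(a² + b²) = √(0.00891 + 0.01099) = 0.14104.
True dip = arctan(0.14104) = 8.0°, dipping toward SW (azimuth ≈ 222°).

8.0°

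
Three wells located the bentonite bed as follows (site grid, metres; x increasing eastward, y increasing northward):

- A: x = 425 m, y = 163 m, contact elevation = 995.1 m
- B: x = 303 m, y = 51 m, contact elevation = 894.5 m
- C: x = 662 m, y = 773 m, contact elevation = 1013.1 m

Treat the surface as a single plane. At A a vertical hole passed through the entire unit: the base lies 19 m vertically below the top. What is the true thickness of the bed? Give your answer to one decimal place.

11.5 m

Two edge vectors: A→B = (-122, -112, -100.6), A→C = (237, 610, 18).
Normal n = (A→B) × (A→C) = (59350, -21646.2, -47876).
So ∂z/∂x = −n_x/n_z = 1.23966 and ∂z/∂y = −n_y/n_z = −0.45213.
|∇z| = √(a²+b²) = 1.31954, so dip δ = arctan(1.31954) = 52.84°.
True thickness = vertical thickness × cos δ = 19 × cos 52.84° = 11.5 m.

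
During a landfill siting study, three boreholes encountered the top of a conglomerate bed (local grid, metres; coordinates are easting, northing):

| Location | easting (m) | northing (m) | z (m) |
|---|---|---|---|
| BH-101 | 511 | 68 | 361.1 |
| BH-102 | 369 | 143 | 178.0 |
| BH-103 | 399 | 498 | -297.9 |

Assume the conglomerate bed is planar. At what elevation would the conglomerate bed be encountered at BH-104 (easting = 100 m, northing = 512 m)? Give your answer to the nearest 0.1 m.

-483.7 m

Two edge vectors: BH-101→BH-102 = (-142, 75, -183.1), BH-101→BH-103 = (-112, 430, -659).
Normal n = (BH-101→BH-102) × (BH-101→BH-103) = (29308, -73070.8, -52660).
So ∂z/∂easting = −n_x/n_z = 0.55655 and ∂z/∂northing = −n_y/n_z = −1.38760.
Intercept c from BH-101: 361.1 − 284.40 + 94.36 = 171.06.
At (100, 512): z = 55.7 − 710.4 + 171.06 = -483.7 m.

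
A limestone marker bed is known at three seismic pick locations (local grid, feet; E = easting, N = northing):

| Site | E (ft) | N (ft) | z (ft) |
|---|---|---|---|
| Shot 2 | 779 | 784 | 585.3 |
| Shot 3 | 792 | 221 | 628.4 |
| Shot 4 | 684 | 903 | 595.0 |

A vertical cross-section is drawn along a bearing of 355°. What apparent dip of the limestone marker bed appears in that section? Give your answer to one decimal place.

3.6°

Let the plane be z = a·E + b·N + c.
Shot 3−Shot 2: 13a − 563b = 43.1;  Shot 4−Shot 2: −95a + 119b = 9.7.
Solving gives a = −0.20390, b = −0.08126.
Unit vector along 355° is (sin 355°, cos 355°) = (-0.0872, 0.9962).
Slope in that direction = a·(-0.0872) + b·(0.9962) = −0.06318.
Apparent dip = arctan|0.06318| = 3.6° (true dip is 12.4°, so apparent ≤ true as expected).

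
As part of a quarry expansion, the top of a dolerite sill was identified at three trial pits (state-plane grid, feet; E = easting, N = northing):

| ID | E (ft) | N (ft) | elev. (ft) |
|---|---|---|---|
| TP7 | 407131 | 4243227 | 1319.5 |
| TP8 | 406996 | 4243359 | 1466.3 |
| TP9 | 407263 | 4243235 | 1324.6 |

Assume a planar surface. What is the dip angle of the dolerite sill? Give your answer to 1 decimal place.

Let the plane be z = a·E + b·N + c.
TP8−TP7: −135a + 132b = 146.8;  TP9−TP7: 132a + 8b = 5.1.
Solving gives a = −0.02709, b = 1.08442.
Gradient magnitude |∇z| = √(a² + b²) = √(0.00073 + 1.17597) = 1.08476.
True dip = arctan(1.08476) = 47.3°, dipping toward S (azimuth ≈ 179°).

47.3°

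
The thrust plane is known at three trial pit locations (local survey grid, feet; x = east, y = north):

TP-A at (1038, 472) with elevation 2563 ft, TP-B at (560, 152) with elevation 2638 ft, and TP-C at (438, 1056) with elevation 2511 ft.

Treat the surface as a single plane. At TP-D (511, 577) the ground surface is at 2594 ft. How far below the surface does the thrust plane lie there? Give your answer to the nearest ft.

Two edge vectors: TP-A→TP-B = (-478, -320, 75), TP-A→TP-C = (-600, 584, -52).
Normal n = (TP-A→TP-B) × (TP-A→TP-C) = (-27160, -69856, -471152).
So ∂z/∂x = −n_x/n_z = −0.05765 and ∂z/∂y = −n_y/n_z = −0.14827.
Intercept c from TP-A: 2563 + 59.84 + 69.98 = 2692.82.
At (511, 577): z_contact = −29.5 − 85.5 + 2692.82 = 2577.8 ft.
Depth below ground = 2594 − 2577.8 = 16 ft.

16 ft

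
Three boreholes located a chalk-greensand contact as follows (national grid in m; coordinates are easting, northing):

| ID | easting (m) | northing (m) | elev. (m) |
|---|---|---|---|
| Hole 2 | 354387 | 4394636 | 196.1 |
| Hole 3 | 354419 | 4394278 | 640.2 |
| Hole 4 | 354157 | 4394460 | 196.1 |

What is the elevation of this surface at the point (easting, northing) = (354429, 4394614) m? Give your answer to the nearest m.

Two edge vectors: Hole 2→Hole 3 = (32, -358, 444.1), Hole 2→Hole 4 = (-230, -176, 0).
Normal n = (Hole 2→Hole 3) × (Hole 2→Hole 4) = (78161.6, -102143, -87972).
So ∂z/∂easting = −n_x/n_z = 0.88848270 and ∂z/∂northing = −n_y/n_z = −1.16108535.
Intercept c from Hole 2: 196.1 − 314866.72 + 5102547.46 = 4787876.84.
At (354429, 4394614): z = 314904.0 − 5102521.9 + 4787876.84 = 259.0 m.

259 m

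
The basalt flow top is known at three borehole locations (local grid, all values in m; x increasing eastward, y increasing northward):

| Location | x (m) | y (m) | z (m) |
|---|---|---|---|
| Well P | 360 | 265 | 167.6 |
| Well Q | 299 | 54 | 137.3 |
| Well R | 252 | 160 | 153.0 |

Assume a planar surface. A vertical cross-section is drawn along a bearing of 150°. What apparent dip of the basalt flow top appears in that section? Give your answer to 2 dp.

Let the plane be z = a·x + b·y + c.
Well Q−Well P: −61a − 211b = −30.3;  Well R−Well P: −108a − 105b = −14.6.
Solving gives a = −0.00616, b = 0.14538.
Unit vector along 150° is (sin 150°, cos 150°) = (0.5000, -0.8660).
Slope in that direction = a·(0.5000) + b·(-0.8660) = −0.12898.
Apparent dip = arctan|0.12898| = 7.35° (true dip is 8.3°, so apparent ≤ true as expected).

7.35°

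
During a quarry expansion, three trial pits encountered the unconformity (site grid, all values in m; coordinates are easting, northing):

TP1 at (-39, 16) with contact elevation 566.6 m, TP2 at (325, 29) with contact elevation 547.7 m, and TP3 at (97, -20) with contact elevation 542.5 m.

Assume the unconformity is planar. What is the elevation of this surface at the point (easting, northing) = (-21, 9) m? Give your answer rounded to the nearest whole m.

Let the plane be z = a·easting + b·northing + c.
TP2−TP1: 364a + 13b = −18.9;  TP3−TP1: 136a − 36b = −24.1.
Solving gives a = −0.06682, b = 0.41703.
Then c = 566.6 − a·-39 − b·16 = 557.32.
At (-21, 9): z = 1.4 + 3.8 + 557.32 = 562.5 m.

562 m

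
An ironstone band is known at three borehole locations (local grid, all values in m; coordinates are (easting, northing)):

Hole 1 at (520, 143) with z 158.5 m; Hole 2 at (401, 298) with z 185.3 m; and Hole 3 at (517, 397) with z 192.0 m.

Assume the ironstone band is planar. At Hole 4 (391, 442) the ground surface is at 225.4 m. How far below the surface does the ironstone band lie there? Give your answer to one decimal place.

20.7 m

Let the plane be z = a·E + b·N + c.
Hole 2−Hole 1: −119a + 155b = 26.8;  Hole 3−Hole 1: −3a + 254b = 33.5.
Solving gives a = −0.05426, b = 0.13125.
Then c = 158.5 − a·520 − b·143 = 167.94.
At (391, 442): z_contact = −21.21 + 58.01 + 167.94 = 204.74 m.
Depth below ground = 225.4 − 204.74 = 20.7 m.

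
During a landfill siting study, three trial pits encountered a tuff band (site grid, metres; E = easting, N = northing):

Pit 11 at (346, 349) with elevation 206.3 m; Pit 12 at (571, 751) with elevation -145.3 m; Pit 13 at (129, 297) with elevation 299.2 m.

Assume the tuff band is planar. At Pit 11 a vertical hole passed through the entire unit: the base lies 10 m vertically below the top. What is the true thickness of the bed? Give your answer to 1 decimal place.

Two edge vectors: Pit 11→Pit 12 = (225, 402, -351.6), Pit 11→Pit 13 = (-217, -52, 92.9).
Normal n = (Pit 11→Pit 12) × (Pit 11→Pit 13) = (19062.6, 55394.7, 75534).
So ∂z/∂E = −n_x/n_z = −0.25237 and ∂z/∂N = −n_y/n_z = −0.73337.
|∇z| = √(a²+b²) = 0.77558, so dip δ = arctan(0.77558) = 37.80°.
True thickness = vertical thickness × cos δ = 10 × cos 37.80° = 7.9 m.

7.9 m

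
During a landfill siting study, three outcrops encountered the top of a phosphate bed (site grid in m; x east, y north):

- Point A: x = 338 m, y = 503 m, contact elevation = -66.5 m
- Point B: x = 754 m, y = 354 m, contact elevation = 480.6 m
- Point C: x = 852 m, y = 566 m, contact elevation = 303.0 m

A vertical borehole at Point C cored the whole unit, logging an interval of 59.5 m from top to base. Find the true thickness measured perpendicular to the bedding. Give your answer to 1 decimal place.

Two edge vectors: Point A→Point B = (416, -149, 547.1), Point A→Point C = (514, 63, 369.5).
Normal n = (Point A→Point B) × (Point A→Point C) = (-89522.8, 127497.4, 102794).
So ∂z/∂x = −n_x/n_z = 0.87090 and ∂z/∂y = −n_y/n_z = −1.24032.
|∇z| = √(a²+b²) = 1.51554, so dip δ = arctan(1.51554) = 56.58°.
True thickness = vertical thickness × cos δ = 59.5 × cos 56.58° = 32.8 m.

32.8 m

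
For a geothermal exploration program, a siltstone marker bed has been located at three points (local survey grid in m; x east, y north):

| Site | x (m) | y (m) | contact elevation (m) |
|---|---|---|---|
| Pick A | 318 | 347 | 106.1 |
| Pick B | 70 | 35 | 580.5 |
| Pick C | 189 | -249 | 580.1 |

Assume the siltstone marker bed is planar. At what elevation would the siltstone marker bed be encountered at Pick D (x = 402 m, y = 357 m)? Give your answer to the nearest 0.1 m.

-4.5 m

Two edge vectors: Pick A→Pick B = (-248, -312, 474.4), Pick A→Pick C = (-129, -596, 474).
Normal n = (Pick A→Pick B) × (Pick A→Pick C) = (134854.4, 56354.4, 107560).
So ∂z/∂x = −n_x/n_z = −1.25376 and ∂z/∂y = −n_y/n_z = −0.52393.
Intercept c from Pick A: 106.1 + 398.70 + 181.81 = 686.60.
At (402, 357): z = −504.0 − 187.0 + 686.60 = -4.5 m.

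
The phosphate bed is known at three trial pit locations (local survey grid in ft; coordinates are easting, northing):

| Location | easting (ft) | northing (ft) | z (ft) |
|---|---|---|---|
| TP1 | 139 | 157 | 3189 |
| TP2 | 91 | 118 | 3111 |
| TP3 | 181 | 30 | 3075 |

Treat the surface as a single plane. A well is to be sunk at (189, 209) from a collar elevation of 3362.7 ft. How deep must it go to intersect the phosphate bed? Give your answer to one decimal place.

79.6 ft

Two edge vectors: TP1→TP2 = (-48, -39, -78), TP1→TP3 = (42, -127, -114).
Normal n = (TP1→TP2) × (TP1→TP3) = (-5460, -8748, 7734).
So ∂z/∂easting = −n_x/n_z = 0.70597 and ∂z/∂northing = −n_y/n_z = 1.13111.
Intercept c from TP1: 3189 − 98.13 − 177.58 = 2913.29.
At (189, 209): z_contact = 133.43 + 236.40 + 2913.29 = 3283.12 ft.
Depth below ground = 3362.7 − 3283.12 = 79.6 ft.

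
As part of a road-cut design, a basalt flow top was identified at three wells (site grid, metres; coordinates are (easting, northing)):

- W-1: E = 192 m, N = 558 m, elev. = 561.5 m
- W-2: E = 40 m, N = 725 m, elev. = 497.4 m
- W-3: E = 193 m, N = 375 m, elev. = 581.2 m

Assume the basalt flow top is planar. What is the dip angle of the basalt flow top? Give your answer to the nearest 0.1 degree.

17.9°

Let the plane be z = a·E + b·N + c.
W-2−W-1: −152a + 167b = −64.1;  W-3−W-1: 1a − 183b = 19.7.
Solving gives a = 0.30527, b = −0.10598.
Gradient magnitude |∇z| = √(a² + b²) = √(0.09319 + 0.01123) = 0.32314.
True dip = arctan(0.32314) = 17.9°, dipping toward WNW (azimuth ≈ 289°).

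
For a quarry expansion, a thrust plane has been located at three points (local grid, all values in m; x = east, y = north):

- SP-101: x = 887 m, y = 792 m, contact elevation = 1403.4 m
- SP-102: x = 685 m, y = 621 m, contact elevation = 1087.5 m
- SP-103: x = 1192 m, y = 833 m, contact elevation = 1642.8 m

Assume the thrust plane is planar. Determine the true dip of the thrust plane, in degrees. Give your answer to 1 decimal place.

51.7°

Two edge vectors: SP-101→SP-102 = (-202, -171, -315.9), SP-101→SP-103 = (305, 41, 239.4).
Normal n = (SP-101→SP-102) × (SP-101→SP-103) = (-27985.5, -47990.7, 43873).
So ∂z/∂x = −n_x/n_z = 0.63788 and ∂z/∂y = −n_y/n_z = 1.09385.
Gradient magnitude |∇z| = √(a² + b²) = √(0.40688 + 1.19652) = 1.26626.
True dip = arctan(1.26626) = 51.7°, dipping toward SSW (azimuth ≈ 210°).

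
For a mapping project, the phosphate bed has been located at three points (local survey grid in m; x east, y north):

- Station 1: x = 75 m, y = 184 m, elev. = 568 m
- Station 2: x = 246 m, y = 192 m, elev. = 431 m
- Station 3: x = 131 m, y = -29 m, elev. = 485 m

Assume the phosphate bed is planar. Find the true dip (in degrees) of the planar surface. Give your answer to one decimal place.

Two edge vectors: Station 1→Station 2 = (171, 8, -137), Station 1→Station 3 = (56, -213, -83).
Normal n = (Station 1→Station 2) × (Station 1→Station 3) = (-29845, 6521, -36871).
So ∂z/∂x = −n_x/n_z = −0.80944 and ∂z/∂y = −n_y/n_z = 0.17686.
Gradient magnitude |∇z| = √(a² + b²) = √(0.65520 + 0.03128) = 0.82854.
True dip = arctan(0.82854) = 39.6°, dipping toward ESE (azimuth ≈ 102°).

39.6°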